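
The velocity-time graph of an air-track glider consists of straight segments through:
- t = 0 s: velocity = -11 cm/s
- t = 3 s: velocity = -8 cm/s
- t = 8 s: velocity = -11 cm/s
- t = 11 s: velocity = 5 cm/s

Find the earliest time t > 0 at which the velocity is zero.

v changes sign on 8–11 s (from -11 to 5); the graph is linear there, so v = 0 at t = 8 + (11)·(11 − 8)/(5 − -11) = 10.0625 s.

t = 10.0625 s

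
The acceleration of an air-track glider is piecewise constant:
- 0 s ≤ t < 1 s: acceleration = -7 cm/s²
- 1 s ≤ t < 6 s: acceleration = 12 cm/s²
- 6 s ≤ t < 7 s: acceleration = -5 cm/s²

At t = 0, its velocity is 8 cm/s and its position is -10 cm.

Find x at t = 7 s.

On each constant-a segment, Δv = aΔt and Δx = v₀Δt + ½aΔt²; chain segment to segment.
0–1 s: v starts 8 cm/s; Δx = 8·1 + ½·-7·1² = 4.5 cm; v ends 1 cm/s.
1–6 s: v starts 1 cm/s; Δx = 1·5 + ½·12·5² = 155 cm; v ends 61 cm/s.
6–7 s: v starts 61 cm/s; Δx = 61·1 + ½·-5·1² = 58.5 cm; v ends 56 cm/s.
x(7) = -10 + Σ Δx = 208 cm.

208 cm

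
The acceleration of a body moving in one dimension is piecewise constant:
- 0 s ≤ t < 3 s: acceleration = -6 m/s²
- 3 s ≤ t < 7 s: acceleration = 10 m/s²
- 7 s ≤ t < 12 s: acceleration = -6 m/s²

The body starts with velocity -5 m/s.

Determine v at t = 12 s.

Δv equals the area under the a-t graph; then v = v₀ + Δv.
0–3 s: -6 × 3 = -18 m/s
3–7 s: 10 × 4 = 40 m/s
7–12 s: -6 × 5 = -30 m/s
Δv = -8 m/s, so v(12) = -5 + (-8) = -13 m/s.

-13 m/s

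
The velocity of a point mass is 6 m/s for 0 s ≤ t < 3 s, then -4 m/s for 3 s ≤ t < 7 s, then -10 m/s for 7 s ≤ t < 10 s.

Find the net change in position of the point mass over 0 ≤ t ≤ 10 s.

Net displacement equals the area under the velocity-time graph (areas below the axis count negative).
0–3 s: 6 × 3 = 18 m
3–7 s: -4 × 4 = -16 m
7–10 s: -10 × 3 = -30 m
Net displacement = -28 m

-28 m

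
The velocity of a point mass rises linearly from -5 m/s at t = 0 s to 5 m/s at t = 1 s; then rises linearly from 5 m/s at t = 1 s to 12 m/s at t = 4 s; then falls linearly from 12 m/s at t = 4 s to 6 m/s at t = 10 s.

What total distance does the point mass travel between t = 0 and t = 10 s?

82 m

Distance (not displacement) is the total path length: add the absolute areas under v-t.
0–1 s: v = 0 at t = 0.5 s; triangle areas 1.25 + 1.25 = 2.5 m
1–4 s: |½(5 + 12)(3)| = 25.5 m
4–10 s: |½(12 + 6)(6)| = 54 m
Total distance = 82 m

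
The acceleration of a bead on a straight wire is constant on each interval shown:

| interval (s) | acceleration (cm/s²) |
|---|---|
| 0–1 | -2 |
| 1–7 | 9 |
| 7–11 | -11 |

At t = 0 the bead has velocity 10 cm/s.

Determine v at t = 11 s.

Δv equals the area under the a-t graph; then v = v₀ + Δv.
0–1 s: -2 × 1 = -2 cm/s
1–7 s: 9 × 6 = 54 cm/s
7–11 s: -11 × 4 = -44 cm/s
Δv = 8 cm/s, so v(11) = 10 + (8) = 18 cm/s.

18 cm/s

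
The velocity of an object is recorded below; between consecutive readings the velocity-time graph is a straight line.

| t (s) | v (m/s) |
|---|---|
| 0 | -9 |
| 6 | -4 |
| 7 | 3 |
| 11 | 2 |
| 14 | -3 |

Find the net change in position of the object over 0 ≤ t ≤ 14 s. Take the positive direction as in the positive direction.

-31 m

Displacement is the signed area under the v-t curve.
0–6 s: ½(-9 + -4)(6) = -39 m
6–7 s: ½(-4 + 3)(1) = -0.5 m
7–11 s: ½(3 + 2)(4) = 10 m
11–14 s: ½(2 + -3)(3) = -1.5 m
Net displacement = -31 m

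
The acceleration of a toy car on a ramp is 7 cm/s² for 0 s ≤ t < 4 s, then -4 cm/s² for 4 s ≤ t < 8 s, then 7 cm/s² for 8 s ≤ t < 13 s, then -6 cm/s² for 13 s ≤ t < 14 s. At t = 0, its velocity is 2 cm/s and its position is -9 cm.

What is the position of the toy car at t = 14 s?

346.5 cm

On each constant-a segment, Δv = aΔt and Δx = v₀Δt + ½aΔt²; chain segment to segment.
0–4 s: v starts 2 cm/s; Δx = 2·4 + ½·7·4² = 64 cm; v ends 30 cm/s.
4–8 s: v starts 30 cm/s; Δx = 30·4 + ½·-4·4² = 88 cm; v ends 14 cm/s.
8–13 s: v starts 14 cm/s; Δx = 14·5 + ½·7·5² = 157.5 cm; v ends 49 cm/s.
13–14 s: v starts 49 cm/s; Δx = 49·1 + ½·-6·1² = 46 cm; v ends 43 cm/s.
x(14) = -9 + Σ Δx = 346.5 cm.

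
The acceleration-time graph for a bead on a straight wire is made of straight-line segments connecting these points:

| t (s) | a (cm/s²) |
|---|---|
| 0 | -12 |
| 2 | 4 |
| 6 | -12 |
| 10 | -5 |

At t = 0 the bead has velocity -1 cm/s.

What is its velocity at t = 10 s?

-59 cm/s

Δv equals the area under the a-t graph; then v = v₀ + Δv.
0–2 s: ½(-12 + 4)(2) = -8 cm/s
2–6 s: ½(4 + -12)(4) = -16 cm/s
6–10 s: ½(-12 + -5)(4) = -34 cm/s
Δv = -58 cm/s, so v(10) = -1 + (-58) = -59 cm/s.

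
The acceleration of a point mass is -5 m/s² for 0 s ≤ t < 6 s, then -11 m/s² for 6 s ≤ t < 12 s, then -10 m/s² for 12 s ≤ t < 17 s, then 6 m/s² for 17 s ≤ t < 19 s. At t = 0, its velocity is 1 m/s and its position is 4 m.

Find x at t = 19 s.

-1330 m

On each constant-a segment, Δv = aΔt and Δx = v₀Δt + ½aΔt²; chain segment to segment.
0–6 s: v starts 1 m/s; Δx = 1·6 + ½·-5·6² = -84 m; v ends -29 m/s.
6–12 s: v starts -29 m/s; Δx = -29·6 + ½·-11·6² = -372 m; v ends -95 m/s.
12–17 s: v starts -95 m/s; Δx = -95·5 + ½·-10·5² = -600 m; v ends -145 m/s.
17–19 s: v starts -145 m/s; Δx = -145·2 + ½·6·2² = -278 m; v ends -133 m/s.
x(19) = 4 + Σ Δx = -1330 m.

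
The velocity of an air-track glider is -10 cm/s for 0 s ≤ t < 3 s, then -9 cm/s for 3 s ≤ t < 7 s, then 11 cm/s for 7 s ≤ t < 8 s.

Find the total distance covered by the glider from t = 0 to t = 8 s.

77 cm

Total distance travelled is ∫|v| dt — sum the magnitudes of each area piece.
0–3 s: |-10| × 3 = 30 cm
3–7 s: |-9| × 4 = 36 cm
7–8 s: |11| × 1 = 11 cm
Total distance = 77 cm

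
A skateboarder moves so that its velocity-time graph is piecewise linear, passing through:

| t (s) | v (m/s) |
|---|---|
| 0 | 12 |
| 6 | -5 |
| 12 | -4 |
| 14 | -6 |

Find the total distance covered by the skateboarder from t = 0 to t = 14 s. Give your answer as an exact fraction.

Total distance travelled is ∫|v| dt — sum the magnitudes of each area piece.
0–6 s: v = 0 at t = 72/17 s; triangle areas 432/17 + 75/17 = 507/17 m
6–12 s: |½(-5 + -4)(6)| = 27 m
12–14 s: |½(-4 + -6)(2)| = 10 m
Total distance = 1136/17 m

1136/17 m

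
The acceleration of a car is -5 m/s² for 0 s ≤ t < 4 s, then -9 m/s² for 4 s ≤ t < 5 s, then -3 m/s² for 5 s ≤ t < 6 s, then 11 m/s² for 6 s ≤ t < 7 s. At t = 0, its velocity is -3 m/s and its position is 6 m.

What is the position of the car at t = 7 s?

-136.5 m

On each constant-a segment, Δv = aΔt and Δx = v₀Δt + ½aΔt²; chain segment to segment.
0–4 s: v starts -3 m/s; Δx = -3·4 + ½·-5·4² = -52 m; v ends -23 m/s.
4–5 s: v starts -23 m/s; Δx = -23·1 + ½·-9·1² = -27.5 m; v ends -32 m/s.
5–6 s: v starts -32 m/s; Δx = -32·1 + ½·-3·1² = -33.5 m; v ends -35 m/s.
6–7 s: v starts -35 m/s; Δx = -35·1 + ½·11·1² = -29.5 m; v ends -24 m/s.
x(7) = 6 + Σ Δx = -136.5 m.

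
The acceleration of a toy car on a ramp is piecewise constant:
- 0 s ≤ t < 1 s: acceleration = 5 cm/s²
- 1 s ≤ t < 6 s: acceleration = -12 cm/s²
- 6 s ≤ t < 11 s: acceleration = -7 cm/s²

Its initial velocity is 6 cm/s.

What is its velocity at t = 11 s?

-84 cm/s

Δv equals the area under the a-t graph; then v = v₀ + Δv.
0–1 s: 5 × 1 = 5 cm/s
1–6 s: -12 × 5 = -60 cm/s
6–11 s: -7 × 5 = -35 cm/s
Δv = -90 cm/s, so v(11) = 6 + (-90) = -84 cm/s.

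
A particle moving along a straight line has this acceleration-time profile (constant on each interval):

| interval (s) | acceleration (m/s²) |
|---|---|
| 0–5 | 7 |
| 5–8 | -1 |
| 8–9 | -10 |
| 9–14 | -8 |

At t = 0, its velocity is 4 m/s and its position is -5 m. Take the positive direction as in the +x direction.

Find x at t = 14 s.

On each constant-a segment, Δv = aΔt and Δx = v₀Δt + ½aΔt²; chain segment to segment.
0–5 s: v starts 4 m/s; Δx = 4·5 + ½·7·5² = 107.5 m; v ends 39 m/s.
5–8 s: v starts 39 m/s; Δx = 39·3 + ½·-1·3² = 112.5 m; v ends 36 m/s.
8–9 s: v starts 36 m/s; Δx = 36·1 + ½·-10·1² = 31 m; v ends 26 m/s.
9–14 s: v starts 26 m/s; Δx = 26·5 + ½·-8·5² = 30 m; v ends -14 m/s.
x(14) = -5 + Σ Δx = 276 m.

276 m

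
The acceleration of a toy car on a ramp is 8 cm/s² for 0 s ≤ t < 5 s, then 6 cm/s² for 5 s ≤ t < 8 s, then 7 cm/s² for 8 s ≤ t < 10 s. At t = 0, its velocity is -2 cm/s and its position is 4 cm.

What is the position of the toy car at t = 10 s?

On each constant-a segment, Δv = aΔt and Δx = v₀Δt + ½aΔt²; chain segment to segment.
0–5 s: v starts -2 cm/s; Δx = -2·5 + ½·8·5² = 90 cm; v ends 38 cm/s.
5–8 s: v starts 38 cm/s; Δx = 38·3 + ½·6·3² = 141 cm; v ends 56 cm/s.
8–10 s: v starts 56 cm/s; Δx = 56·2 + ½·7·2² = 126 cm; v ends 70 cm/s.
x(10) = 4 + Σ Δx = 361 cm.

361 cm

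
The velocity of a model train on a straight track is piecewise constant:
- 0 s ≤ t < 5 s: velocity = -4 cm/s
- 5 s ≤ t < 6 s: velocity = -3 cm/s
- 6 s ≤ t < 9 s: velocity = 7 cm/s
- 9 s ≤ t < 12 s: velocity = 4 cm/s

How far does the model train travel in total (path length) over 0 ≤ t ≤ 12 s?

Distance (not displacement) is the total path length: add the absolute areas under v-t.
0–5 s: |-4| × 5 = 20 cm
5–6 s: |-3| × 1 = 3 cm
6–9 s: |7| × 3 = 21 cm
9–12 s: |4| × 3 = 12 cm
Total distance = 56 cm

56 cm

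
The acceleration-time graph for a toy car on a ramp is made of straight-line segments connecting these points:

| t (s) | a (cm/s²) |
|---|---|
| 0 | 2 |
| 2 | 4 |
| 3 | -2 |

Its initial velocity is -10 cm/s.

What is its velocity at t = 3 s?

-3 cm/s

Δv equals the area under the a-t graph; then v = v₀ + Δv.
0–2 s: ½(2 + 4)(2) = 6 cm/s
2–3 s: ½(4 + -2)(1) = 1 cm/s
Δv = 7 cm/s, so v(3) = -10 + (7) = -3 cm/s.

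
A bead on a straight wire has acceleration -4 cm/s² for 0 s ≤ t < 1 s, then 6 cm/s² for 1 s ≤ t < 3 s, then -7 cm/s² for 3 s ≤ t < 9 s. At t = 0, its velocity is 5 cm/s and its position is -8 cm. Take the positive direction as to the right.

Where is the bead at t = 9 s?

On each constant-a segment, Δv = aΔt and Δx = v₀Δt + ½aΔt²; chain segment to segment.
0–1 s: v starts 5 cm/s; Δx = 5·1 + ½·-4·1² = 3 cm; v ends 1 cm/s.
1–3 s: v starts 1 cm/s; Δx = 1·2 + ½·6·2² = 14 cm; v ends 13 cm/s.
3–9 s: v starts 13 cm/s; Δx = 13·6 + ½·-7·6² = -48 cm; v ends -29 cm/s.
x(9) = -8 + Σ Δx = -39 cm.

-39 cm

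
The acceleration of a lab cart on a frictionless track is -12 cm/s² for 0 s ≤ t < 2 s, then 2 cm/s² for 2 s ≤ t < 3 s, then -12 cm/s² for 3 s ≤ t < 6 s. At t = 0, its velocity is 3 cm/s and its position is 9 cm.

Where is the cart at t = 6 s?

On each constant-a segment, Δv = aΔt and Δx = v₀Δt + ½aΔt²; chain segment to segment.
0–2 s: v starts 3 cm/s; Δx = 3·2 + ½·-12·2² = -18 cm; v ends -21 cm/s.
2–3 s: v starts -21 cm/s; Δx = -21·1 + ½·2·1² = -20 cm; v ends -19 cm/s.
3–6 s: v starts -19 cm/s; Δx = -19·3 + ½·-12·3² = -111 cm; v ends -55 cm/s.
x(6) = 9 + Σ Δx = -140 cm.

-140 cm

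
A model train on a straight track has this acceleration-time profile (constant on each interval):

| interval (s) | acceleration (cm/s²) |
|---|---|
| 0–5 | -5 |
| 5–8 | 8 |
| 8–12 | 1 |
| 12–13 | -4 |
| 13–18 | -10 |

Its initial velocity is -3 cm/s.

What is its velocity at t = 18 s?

Δv equals the area under the a-t graph; then v = v₀ + Δv.
0–5 s: -5 × 5 = -25 cm/s
5–8 s: 8 × 3 = 24 cm/s
8–12 s: 1 × 4 = 4 cm/s
12–13 s: -4 × 1 = -4 cm/s
13–18 s: -10 × 5 = -50 cm/s
Δv = -51 cm/s, so v(18) = -3 + (-51) = -54 cm/s.

-54 cm/s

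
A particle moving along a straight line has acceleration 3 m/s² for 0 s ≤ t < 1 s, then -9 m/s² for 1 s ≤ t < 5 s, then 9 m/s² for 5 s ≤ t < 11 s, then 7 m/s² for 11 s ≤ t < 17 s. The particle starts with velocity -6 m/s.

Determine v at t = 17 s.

57 m/s

Δv equals the area under the a-t graph; then v = v₀ + Δv.
0–1 s: 3 × 1 = 3 m/s
1–5 s: -9 × 4 = -36 m/s
5–11 s: 9 × 6 = 54 m/s
11–17 s: 7 × 6 = 42 m/s
Δv = 63 m/s, so v(17) = -6 + (63) = 57 m/s.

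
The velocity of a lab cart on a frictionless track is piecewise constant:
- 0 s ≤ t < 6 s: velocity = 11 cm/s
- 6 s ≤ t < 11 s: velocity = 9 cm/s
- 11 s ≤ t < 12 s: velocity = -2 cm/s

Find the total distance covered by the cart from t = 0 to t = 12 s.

Total distance travelled is ∫|v| dt — sum the magnitudes of each area piece.
0–6 s: |11| × 6 = 66 cm
6–11 s: |9| × 5 = 45 cm
11–12 s: |-2| × 1 = 2 cm
Total distance = 113 cm

113 cm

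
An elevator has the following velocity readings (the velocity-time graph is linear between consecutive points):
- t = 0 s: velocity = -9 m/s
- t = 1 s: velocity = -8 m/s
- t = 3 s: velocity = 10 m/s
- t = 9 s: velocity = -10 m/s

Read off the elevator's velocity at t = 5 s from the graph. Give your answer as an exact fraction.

10/3 m/s

On 3–9 s the graph is linear from 10 to -10 m/s: v(5) = 10 + (-10 − 10)·(5 − 3)/(9 − 3) = 10/3 m/s.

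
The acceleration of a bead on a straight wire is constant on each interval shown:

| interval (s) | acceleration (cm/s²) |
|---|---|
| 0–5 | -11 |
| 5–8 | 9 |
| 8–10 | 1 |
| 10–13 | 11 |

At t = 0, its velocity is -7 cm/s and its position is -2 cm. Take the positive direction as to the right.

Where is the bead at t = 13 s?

-437.5 cm

On each constant-a segment, Δv = aΔt and Δx = v₀Δt + ½aΔt²; chain segment to segment.
0–5 s: v starts -7 cm/s; Δx = -7·5 + ½·-11·5² = -172.5 cm; v ends -62 cm/s.
5–8 s: v starts -62 cm/s; Δx = -62·3 + ½·9·3² = -145.5 cm; v ends -35 cm/s.
8–10 s: v starts -35 cm/s; Δx = -35·2 + ½·1·2² = -68 cm; v ends -33 cm/s.
10–13 s: v starts -33 cm/s; Δx = -33·3 + ½·11·3² = -49.5 cm; v ends 0 cm/s.
x(13) = -2 + Σ Δx = -437.5 cm.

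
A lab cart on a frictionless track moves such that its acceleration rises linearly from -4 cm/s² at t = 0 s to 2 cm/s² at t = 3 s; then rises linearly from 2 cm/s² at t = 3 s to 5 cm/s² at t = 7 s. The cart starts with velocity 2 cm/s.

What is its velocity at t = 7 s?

13 cm/s

Δv equals the area under the a-t graph; then v = v₀ + Δv.
0–3 s: ½(-4 + 2)(3) = -3 cm/s
3–7 s: ½(2 + 5)(4) = 14 cm/s
Δv = 11 cm/s, so v(7) = 2 + (11) = 13 cm/s.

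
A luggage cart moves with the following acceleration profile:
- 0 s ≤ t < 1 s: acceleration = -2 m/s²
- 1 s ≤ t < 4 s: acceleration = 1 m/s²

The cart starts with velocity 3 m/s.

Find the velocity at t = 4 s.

Δv equals the area under the a-t graph; then v = v₀ + Δv.
0–1 s: -2 × 1 = -2 m/s
1–4 s: 1 × 3 = 3 m/s
Δv = 1 m/s, so v(4) = 3 + (1) = 4 m/s.

4 m/s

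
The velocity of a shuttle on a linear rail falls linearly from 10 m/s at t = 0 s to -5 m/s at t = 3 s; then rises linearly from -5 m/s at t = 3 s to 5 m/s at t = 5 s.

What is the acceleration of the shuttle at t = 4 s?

Acceleration is the slope of the v-t graph on 3–5 s: (5 − -5)/(5 − 3) = 5 m/s².

5 m/s²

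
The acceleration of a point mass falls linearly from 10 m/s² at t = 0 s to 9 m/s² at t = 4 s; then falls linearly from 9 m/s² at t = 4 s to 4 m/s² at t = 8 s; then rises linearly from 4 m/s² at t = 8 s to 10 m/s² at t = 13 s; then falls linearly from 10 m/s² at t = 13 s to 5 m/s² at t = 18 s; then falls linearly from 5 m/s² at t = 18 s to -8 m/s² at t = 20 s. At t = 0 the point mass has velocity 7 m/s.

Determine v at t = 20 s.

140.5 m/s

Δv equals the area under the a-t graph; then v = v₀ + Δv.
0–4 s: ½(10 + 9)(4) = 38 m/s
4–8 s: ½(9 + 4)(4) = 26 m/s
8–13 s: ½(4 + 10)(5) = 35 m/s
13–18 s: ½(10 + 5)(5) = 37.5 m/s
18–20 s: ½(5 + -8)(2) = -3 m/s
Δv = 133.5 m/s, so v(20) = 7 + (133.5) = 140.5 m/s.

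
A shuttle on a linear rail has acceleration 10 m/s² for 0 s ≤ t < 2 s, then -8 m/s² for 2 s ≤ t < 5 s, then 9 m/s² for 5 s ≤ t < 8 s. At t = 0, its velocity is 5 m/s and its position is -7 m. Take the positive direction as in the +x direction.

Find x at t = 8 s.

On each constant-a segment, Δv = aΔt and Δx = v₀Δt + ½aΔt²; chain segment to segment.
0–2 s: v starts 5 m/s; Δx = 5·2 + ½·10·2² = 30 m; v ends 25 m/s.
2–5 s: v starts 25 m/s; Δx = 25·3 + ½·-8·3² = 39 m; v ends 1 m/s.
5–8 s: v starts 1 m/s; Δx = 1·3 + ½·9·3² = 43.5 m; v ends 28 m/s.
x(8) = -7 + Σ Δx = 105.5 m.

105.5 m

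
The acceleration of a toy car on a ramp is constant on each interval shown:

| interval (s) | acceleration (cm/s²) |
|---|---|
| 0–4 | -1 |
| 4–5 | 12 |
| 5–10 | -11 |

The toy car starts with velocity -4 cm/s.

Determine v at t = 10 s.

Δv equals the area under the a-t graph; then v = v₀ + Δv.
0–4 s: -1 × 4 = -4 cm/s
4–5 s: 12 × 1 = 12 cm/s
5–10 s: -11 × 5 = -55 cm/s
Δv = -47 cm/s, so v(10) = -4 + (-47) = -51 cm/s.

-51 cm/s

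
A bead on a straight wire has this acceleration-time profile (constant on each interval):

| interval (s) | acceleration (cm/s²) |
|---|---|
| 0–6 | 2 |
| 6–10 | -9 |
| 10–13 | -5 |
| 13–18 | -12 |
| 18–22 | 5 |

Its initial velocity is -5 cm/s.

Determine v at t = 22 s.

Δv equals the area under the a-t graph; then v = v₀ + Δv.
0–6 s: 2 × 6 = 12 cm/s
6–10 s: -9 × 4 = -36 cm/s
10–13 s: -5 × 3 = -15 cm/s
13–18 s: -12 × 5 = -60 cm/s
18–22 s: 5 × 4 = 20 cm/s
Δv = -79 cm/s, so v(22) = -5 + (-79) = -84 cm/s.

-84 cm/s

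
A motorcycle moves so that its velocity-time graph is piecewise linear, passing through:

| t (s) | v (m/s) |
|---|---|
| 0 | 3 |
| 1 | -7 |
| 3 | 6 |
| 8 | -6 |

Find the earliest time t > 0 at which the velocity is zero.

t = 0.3 s

v changes sign on 0–1 s (from 3 to -7); the graph is linear there, so v = 0 at t = 0 + (-3)·(1 − 0)/(-7 − 3) = 0.3 s.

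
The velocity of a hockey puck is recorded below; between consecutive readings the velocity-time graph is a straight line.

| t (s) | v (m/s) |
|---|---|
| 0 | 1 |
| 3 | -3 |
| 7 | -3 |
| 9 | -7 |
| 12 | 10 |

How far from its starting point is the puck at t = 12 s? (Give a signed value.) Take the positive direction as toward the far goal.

-20.5 m

Net displacement equals the area under the velocity-time graph (areas below the axis count negative).
0–3 s: ½(1 + -3)(3) = -3 m
3–7 s: -3 × 4 = -12 m
7–9 s: ½(-3 + -7)(2) = -10 m
9–12 s: ½(-7 + 10)(3) = 4.5 m
Net displacement = -20.5 m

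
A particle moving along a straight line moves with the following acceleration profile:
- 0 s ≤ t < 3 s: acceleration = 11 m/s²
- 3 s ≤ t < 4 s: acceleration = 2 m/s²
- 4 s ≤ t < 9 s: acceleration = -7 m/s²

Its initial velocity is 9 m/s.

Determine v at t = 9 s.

9 m/s

Δv equals the area under the a-t graph; then v = v₀ + Δv.
0–3 s: 11 × 3 = 33 m/s
3–4 s: 2 × 1 = 2 m/s
4–9 s: -7 × 5 = -35 m/s
Δv = 0 m/s, so v(9) = 9 + (0) = 9 m/s.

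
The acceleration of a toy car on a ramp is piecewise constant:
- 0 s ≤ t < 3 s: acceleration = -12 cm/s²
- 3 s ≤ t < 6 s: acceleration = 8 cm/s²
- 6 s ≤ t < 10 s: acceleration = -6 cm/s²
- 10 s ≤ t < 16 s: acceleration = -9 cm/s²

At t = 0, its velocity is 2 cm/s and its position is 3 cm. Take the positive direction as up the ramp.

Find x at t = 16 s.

On each constant-a segment, Δv = aΔt and Δx = v₀Δt + ½aΔt²; chain segment to segment.
0–3 s: v starts 2 cm/s; Δx = 2·3 + ½·-12·3² = -48 cm; v ends -34 cm/s.
3–6 s: v starts -34 cm/s; Δx = -34·3 + ½·8·3² = -66 cm; v ends -10 cm/s.
6–10 s: v starts -10 cm/s; Δx = -10·4 + ½·-6·4² = -88 cm; v ends -34 cm/s.
10–16 s: v starts -34 cm/s; Δx = -34·6 + ½·-9·6² = -366 cm; v ends -88 cm/s.
x(16) = 3 + Σ Δx = -565 cm.

-565 cm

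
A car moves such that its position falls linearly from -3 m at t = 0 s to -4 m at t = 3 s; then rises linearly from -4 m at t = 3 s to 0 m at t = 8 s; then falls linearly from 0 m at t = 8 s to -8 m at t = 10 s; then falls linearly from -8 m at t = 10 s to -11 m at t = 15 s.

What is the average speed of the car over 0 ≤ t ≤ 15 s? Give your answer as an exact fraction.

Average speed = (total path length)/(elapsed time); on a piecewise-linear x-t graph the path length is Σ|Δx|.
0–3 s: |Δx| = |-4 − -3| = 1 m
3–8 s: |Δx| = |0 − -4| = 4 m
8–10 s: |Δx| = |-8 − 0| = 8 m
10–15 s: |Δx| = |-11 − -8| = 3 m
Total path = 16 m; average speed = 16/15 = 16/15 m/s.

16/15 m/s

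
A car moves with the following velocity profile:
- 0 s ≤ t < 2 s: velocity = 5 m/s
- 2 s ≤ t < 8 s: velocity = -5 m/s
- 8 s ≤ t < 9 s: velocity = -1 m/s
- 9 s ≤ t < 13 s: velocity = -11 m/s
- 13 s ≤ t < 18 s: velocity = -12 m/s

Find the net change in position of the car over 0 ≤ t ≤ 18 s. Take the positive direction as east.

Displacement is the signed area under the v-t curve.
0–2 s: 5 × 2 = 10 m
2–8 s: -5 × 6 = -30 m
8–9 s: -1 × 1 = -1 m
9–13 s: -11 × 4 = -44 m
13–18 s: -12 × 5 = -60 m
Net displacement = -125 m

-125 m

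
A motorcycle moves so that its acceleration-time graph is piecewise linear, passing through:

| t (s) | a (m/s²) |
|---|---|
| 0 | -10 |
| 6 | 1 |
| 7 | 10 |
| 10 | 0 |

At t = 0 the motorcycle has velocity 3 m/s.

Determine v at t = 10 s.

-3.5 m/s

Δv equals the area under the a-t graph; then v = v₀ + Δv.
0–6 s: ½(-10 + 1)(6) = -27 m/s
6–7 s: ½(1 + 10)(1) = 5.5 m/s
7–10 s: ½(10 + 0)(3) = 15 m/s
Δv = -6.5 m/s, so v(10) = 3 + (-6.5) = -3.5 m/s.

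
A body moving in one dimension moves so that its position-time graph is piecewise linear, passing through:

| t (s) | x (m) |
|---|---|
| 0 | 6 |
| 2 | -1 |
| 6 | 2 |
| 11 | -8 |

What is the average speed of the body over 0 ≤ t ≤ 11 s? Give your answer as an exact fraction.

Average speed = (total path length)/(elapsed time); on a piecewise-linear x-t graph the path length is Σ|Δx|.
0–2 s: |Δx| = |-1 − 6| = 7 m
2–6 s: |Δx| = |2 − -1| = 3 m
6–11 s: |Δx| = |-8 − 2| = 10 m
Total path = 20 m; average speed = 20/11 = 20/11 m/s.

20/11 m/s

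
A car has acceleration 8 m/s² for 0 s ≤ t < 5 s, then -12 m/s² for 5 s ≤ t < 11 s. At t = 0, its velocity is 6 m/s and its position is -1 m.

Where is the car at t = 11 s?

On each constant-a segment, Δv = aΔt and Δx = v₀Δt + ½aΔt²; chain segment to segment.
0–5 s: v starts 6 m/s; Δx = 6·5 + ½·8·5² = 130 m; v ends 46 m/s.
5–11 s: v starts 46 m/s; Δx = 46·6 + ½·-12·6² = 60 m; v ends -26 m/s.
x(11) = -1 + Σ Δx = 189 m.

189 m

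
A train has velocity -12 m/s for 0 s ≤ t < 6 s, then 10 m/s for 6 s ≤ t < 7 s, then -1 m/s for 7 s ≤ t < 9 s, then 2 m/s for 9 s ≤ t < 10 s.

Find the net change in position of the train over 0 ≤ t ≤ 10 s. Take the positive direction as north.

Net displacement equals the area under the velocity-time graph (areas below the axis count negative).
0–6 s: -12 × 6 = -72 m
6–7 s: 10 × 1 = 10 m
7–9 s: -1 × 2 = -2 m
9–10 s: 2 × 1 = 2 m
Net displacement = -62 m

-62 m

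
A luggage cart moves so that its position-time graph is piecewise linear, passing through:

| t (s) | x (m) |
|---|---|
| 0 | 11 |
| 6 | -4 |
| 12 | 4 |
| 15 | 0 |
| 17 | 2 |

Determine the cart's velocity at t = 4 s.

Velocity is the slope of the x-t graph on 0–6 s: (-4 − 11)/(6 − 0) = -2.5 m/s.

-2.5 m/s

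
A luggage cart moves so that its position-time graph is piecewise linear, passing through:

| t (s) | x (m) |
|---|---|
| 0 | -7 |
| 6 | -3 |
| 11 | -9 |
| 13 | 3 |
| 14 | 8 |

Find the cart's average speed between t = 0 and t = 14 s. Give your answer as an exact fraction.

27/14 m/s

Average speed = (total path length)/(elapsed time); on a piecewise-linear x-t graph the path length is Σ|Δx|.
0–6 s: |Δx| = |-3 − -7| = 4 m
6–11 s: |Δx| = |-9 − -3| = 6 m
11–13 s: |Δx| = |3 − -9| = 12 m
13–14 s: |Δx| = |8 − 3| = 5 m
Total path = 27 m; average speed = 27/14 = 27/14 m/s.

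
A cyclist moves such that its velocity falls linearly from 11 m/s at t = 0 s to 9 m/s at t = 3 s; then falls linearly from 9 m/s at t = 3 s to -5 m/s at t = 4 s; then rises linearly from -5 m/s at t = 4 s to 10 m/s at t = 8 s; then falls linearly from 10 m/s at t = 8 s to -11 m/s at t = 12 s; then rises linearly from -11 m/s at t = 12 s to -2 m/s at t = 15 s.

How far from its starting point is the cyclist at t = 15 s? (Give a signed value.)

20.5 m

Net displacement equals the area under the velocity-time graph (areas below the axis count negative).
0–3 s: ½(11 + 9)(3) = 30 m
3–4 s: ½(9 + -5)(1) = 2 m
4–8 s: ½(-5 + 10)(4) = 10 m
8–12 s: ½(10 + -11)(4) = -2 m
12–15 s: ½(-11 + -2)(3) = -19.5 m
Net displacement = 20.5 m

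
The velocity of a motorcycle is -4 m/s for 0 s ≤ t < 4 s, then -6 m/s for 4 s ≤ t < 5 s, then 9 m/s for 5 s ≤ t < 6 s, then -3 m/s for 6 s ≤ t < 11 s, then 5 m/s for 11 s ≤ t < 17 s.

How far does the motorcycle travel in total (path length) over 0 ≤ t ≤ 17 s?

76 m

Distance (not displacement) is the total path length: add the absolute areas under v-t.
0–4 s: |-4| × 4 = 16 m
4–5 s: |-6| × 1 = 6 m
5–6 s: |9| × 1 = 9 m
6–11 s: |-3| × 5 = 15 m
11–17 s: |5| × 6 = 30 m
Total distance = 76 m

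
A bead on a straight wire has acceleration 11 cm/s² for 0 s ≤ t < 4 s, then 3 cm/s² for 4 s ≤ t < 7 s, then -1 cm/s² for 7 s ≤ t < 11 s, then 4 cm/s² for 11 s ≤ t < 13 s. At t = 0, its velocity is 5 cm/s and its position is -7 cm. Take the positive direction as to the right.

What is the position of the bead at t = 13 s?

On each constant-a segment, Δv = aΔt and Δx = v₀Δt + ½aΔt²; chain segment to segment.
0–4 s: v starts 5 cm/s; Δx = 5·4 + ½·11·4² = 108 cm; v ends 49 cm/s.
4–7 s: v starts 49 cm/s; Δx = 49·3 + ½·3·3² = 160.5 cm; v ends 58 cm/s.
7–11 s: v starts 58 cm/s; Δx = 58·4 + ½·-1·4² = 224 cm; v ends 54 cm/s.
11–13 s: v starts 54 cm/s; Δx = 54·2 + ½·4·2² = 116 cm; v ends 62 cm/s.
x(13) = -7 + Σ Δx = 601.5 cm.

601.5 cm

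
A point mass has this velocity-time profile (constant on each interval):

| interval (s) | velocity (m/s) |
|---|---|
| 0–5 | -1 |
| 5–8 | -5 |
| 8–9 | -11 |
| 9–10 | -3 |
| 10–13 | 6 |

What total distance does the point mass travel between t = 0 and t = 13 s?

52 m

Distance (not displacement) is the total path length: add the absolute areas under v-t.
0–5 s: |-1| × 5 = 5 m
5–8 s: |-5| × 3 = 15 m
8–9 s: |-11| × 1 = 11 m
9–10 s: |-3| × 1 = 3 m
10–13 s: |6| × 3 = 18 m
Total distance = 52 m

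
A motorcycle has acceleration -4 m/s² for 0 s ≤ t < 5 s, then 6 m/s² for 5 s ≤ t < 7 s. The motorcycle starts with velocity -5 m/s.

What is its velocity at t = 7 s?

-13 m/s

Δv equals the area under the a-t graph; then v = v₀ + Δv.
0–5 s: -4 × 5 = -20 m/s
5–7 s: 6 × 2 = 12 m/s
Δv = -8 m/s, so v(7) = -5 + (-8) = -13 m/s.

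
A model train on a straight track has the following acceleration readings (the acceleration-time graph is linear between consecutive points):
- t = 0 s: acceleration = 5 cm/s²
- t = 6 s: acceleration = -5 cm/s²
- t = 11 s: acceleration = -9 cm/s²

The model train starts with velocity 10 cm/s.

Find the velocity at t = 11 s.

Δv equals the area under the a-t graph; then v = v₀ + Δv.
0–6 s: ½(5 + -5)(6) = 0 cm/s
6–11 s: ½(-5 + -9)(5) = -35 cm/s
Δv = -35 cm/s, so v(11) = 10 + (-35) = -25 cm/s.

-25 cm/s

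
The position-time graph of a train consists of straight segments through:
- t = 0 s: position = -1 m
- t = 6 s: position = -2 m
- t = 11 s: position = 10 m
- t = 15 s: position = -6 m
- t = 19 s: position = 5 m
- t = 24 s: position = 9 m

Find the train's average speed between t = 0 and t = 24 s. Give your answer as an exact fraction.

Average speed = (total path length)/(elapsed time); on a piecewise-linear x-t graph the path length is Σ|Δx|.
0–6 s: |Δx| = |-2 − -1| = 1 m
6–11 s: |Δx| = |10 − -2| = 12 m
11–15 s: |Δx| = |-6 − 10| = 16 m
15–19 s: |Δx| = |5 − -6| = 11 m
19–24 s: |Δx| = |9 − 5| = 4 m
Total path = 44 m; average speed = 44/24 = 11/6 m/s.

11/6 m/s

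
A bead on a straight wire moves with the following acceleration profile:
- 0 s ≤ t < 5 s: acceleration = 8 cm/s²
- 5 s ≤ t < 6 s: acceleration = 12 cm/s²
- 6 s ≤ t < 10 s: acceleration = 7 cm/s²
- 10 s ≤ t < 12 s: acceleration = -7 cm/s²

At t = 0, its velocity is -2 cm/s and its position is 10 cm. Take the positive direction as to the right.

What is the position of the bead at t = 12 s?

On each constant-a segment, Δv = aΔt and Δx = v₀Δt + ½aΔt²; chain segment to segment.
0–5 s: v starts -2 cm/s; Δx = -2·5 + ½·8·5² = 90 cm; v ends 38 cm/s.
5–6 s: v starts 38 cm/s; Δx = 38·1 + ½·12·1² = 44 cm; v ends 50 cm/s.
6–10 s: v starts 50 cm/s; Δx = 50·4 + ½·7·4² = 256 cm; v ends 78 cm/s.
10–12 s: v starts 78 cm/s; Δx = 78·2 + ½·-7·2² = 142 cm; v ends 64 cm/s.
x(12) = 10 + Σ Δx = 542 cm.

542 cm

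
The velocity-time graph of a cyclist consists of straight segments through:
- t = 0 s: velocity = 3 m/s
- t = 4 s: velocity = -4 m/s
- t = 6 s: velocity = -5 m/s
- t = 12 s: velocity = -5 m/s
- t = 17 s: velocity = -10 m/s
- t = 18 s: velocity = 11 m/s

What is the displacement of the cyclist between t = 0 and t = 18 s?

Net displacement equals the area under the velocity-time graph (areas below the axis count negative).
0–4 s: ½(3 + -4)(4) = -2 m
4–6 s: ½(-4 + -5)(2) = -9 m
6–12 s: -5 × 6 = -30 m
12–17 s: ½(-5 + -10)(5) = -37.5 m
17–18 s: ½(-10 + 11)(1) = 0.5 m
Net displacement = -78 m

-78 m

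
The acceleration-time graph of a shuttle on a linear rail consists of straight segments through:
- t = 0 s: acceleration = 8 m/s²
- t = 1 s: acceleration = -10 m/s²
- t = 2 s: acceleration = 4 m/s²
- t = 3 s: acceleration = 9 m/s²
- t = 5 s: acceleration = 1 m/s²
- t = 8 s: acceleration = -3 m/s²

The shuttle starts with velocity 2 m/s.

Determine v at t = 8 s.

Δv equals the area under the a-t graph; then v = v₀ + Δv.
0–1 s: ½(8 + -10)(1) = -1 m/s
1–2 s: ½(-10 + 4)(1) = -3 m/s
2–3 s: ½(4 + 9)(1) = 6.5 m/s
3–5 s: ½(9 + 1)(2) = 10 m/s
5–8 s: ½(1 + -3)(3) = -3 m/s
Δv = 9.5 m/s, so v(8) = 2 + (9.5) = 11.5 m/s.

11.5 m/s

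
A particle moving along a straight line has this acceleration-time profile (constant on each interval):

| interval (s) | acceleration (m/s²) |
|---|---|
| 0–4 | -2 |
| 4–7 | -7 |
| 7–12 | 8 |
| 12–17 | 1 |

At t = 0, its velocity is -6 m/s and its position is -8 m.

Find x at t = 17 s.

On each constant-a segment, Δv = aΔt and Δx = v₀Δt + ½aΔt²; chain segment to segment.
0–4 s: v starts -6 m/s; Δx = -6·4 + ½·-2·4² = -40 m; v ends -14 m/s.
4–7 s: v starts -14 m/s; Δx = -14·3 + ½·-7·3² = -73.5 m; v ends -35 m/s.
7–12 s: v starts -35 m/s; Δx = -35·5 + ½·8·5² = -75 m; v ends 5 m/s.
12–17 s: v starts 5 m/s; Δx = 5·5 + ½·1·5² = 37.5 m; v ends 10 m/s.
x(17) = -8 + Σ Δx = -159 m.

-159 m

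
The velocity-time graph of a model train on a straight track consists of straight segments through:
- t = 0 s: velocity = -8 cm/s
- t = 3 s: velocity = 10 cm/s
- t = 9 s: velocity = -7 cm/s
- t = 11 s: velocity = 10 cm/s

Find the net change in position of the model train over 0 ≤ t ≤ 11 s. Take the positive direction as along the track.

15 cm

Net displacement equals the area under the velocity-time graph (areas below the axis count negative).
0–3 s: ½(-8 + 10)(3) = 3 cm
3–9 s: ½(10 + -7)(6) = 9 cm
9–11 s: ½(-7 + 10)(2) = 3 cm
Net displacement = 15 cm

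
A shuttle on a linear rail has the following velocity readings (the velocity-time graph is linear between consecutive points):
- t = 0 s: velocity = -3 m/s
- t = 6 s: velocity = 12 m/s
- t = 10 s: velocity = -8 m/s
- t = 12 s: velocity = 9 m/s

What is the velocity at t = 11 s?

On 10–12 s the graph is linear from -8 to 9 m/s: v(11) = -8 + (9 − -8)·(11 − 10)/(12 − 10) = 0.5 m/s.

0.5 m/s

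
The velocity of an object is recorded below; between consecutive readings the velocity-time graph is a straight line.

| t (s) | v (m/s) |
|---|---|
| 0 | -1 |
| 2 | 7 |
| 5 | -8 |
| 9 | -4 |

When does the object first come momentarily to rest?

t = 0.25 s

v changes sign on 0–2 s (from -1 to 7); the graph is linear there, so v = 0 at t = 0 + (1)·(2 − 0)/(7 − -1) = 0.25 s.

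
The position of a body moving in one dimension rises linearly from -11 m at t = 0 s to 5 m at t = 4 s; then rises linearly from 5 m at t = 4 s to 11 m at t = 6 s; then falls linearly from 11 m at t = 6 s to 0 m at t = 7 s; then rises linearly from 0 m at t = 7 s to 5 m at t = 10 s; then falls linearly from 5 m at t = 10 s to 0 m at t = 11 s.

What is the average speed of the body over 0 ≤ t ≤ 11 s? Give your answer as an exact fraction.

43/11 m/s

Average speed = (total path length)/(elapsed time); on a piecewise-linear x-t graph the path length is Σ|Δx|.
0–4 s: |Δx| = |5 − -11| = 16 m
4–6 s: |Δx| = |11 − 5| = 6 m
6–7 s: |Δx| = |0 − 11| = 11 m
7–10 s: |Δx| = |5 − 0| = 5 m
10–11 s: |Δx| = |0 − 5| = 5 m
Total path = 43 m; average speed = 43/11 = 43/11 m/s.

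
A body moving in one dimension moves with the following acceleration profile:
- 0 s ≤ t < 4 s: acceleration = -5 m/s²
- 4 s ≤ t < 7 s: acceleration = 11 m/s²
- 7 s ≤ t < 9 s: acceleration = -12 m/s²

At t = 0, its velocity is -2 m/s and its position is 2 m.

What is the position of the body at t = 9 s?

On each constant-a segment, Δv = aΔt and Δx = v₀Δt + ½aΔt²; chain segment to segment.
0–4 s: v starts -2 m/s; Δx = -2·4 + ½·-5·4² = -48 m; v ends -22 m/s.
4–7 s: v starts -22 m/s; Δx = -22·3 + ½·11·3² = -16.5 m; v ends 11 m/s.
7–9 s: v starts 11 m/s; Δx = 11·2 + ½·-12·2² = -2 m; v ends -13 m/s.
x(9) = 2 + Σ Δx = -64.5 m.

-64.5 m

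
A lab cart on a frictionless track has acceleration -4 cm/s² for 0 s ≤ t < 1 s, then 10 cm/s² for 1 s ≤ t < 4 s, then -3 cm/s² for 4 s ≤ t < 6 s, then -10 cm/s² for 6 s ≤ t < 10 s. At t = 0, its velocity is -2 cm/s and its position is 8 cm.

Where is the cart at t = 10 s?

65 cm

On each constant-a segment, Δv = aΔt and Δx = v₀Δt + ½aΔt²; chain segment to segment.
0–1 s: v starts -2 cm/s; Δx = -2·1 + ½·-4·1² = -4 cm; v ends -6 cm/s.
1–4 s: v starts -6 cm/s; Δx = -6·3 + ½·10·3² = 27 cm; v ends 24 cm/s.
4–6 s: v starts 24 cm/s; Δx = 24·2 + ½·-3·2² = 42 cm; v ends 18 cm/s.
6–10 s: v starts 18 cm/s; Δx = 18·4 + ½·-10·4² = -8 cm; v ends -22 cm/s.
x(10) = 8 + Σ Δx = 65 cm.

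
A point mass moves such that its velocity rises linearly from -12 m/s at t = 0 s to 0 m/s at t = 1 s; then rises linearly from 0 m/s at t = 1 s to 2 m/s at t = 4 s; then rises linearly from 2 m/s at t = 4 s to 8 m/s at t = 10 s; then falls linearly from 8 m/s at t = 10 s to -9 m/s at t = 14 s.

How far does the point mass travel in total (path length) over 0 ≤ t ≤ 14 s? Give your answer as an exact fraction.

Distance (not displacement) is the total path length: add the absolute areas under v-t.
0–1 s: |½(-12 + 0)(1)| = 6 m
1–4 s: |½(0 + 2)(3)| = 3 m
4–10 s: |½(2 + 8)(6)| = 30 m
10–14 s: v = 0 at t = 202/17 s; triangle areas 128/17 + 162/17 = 290/17 m
Total distance = 953/17 m

953/17 m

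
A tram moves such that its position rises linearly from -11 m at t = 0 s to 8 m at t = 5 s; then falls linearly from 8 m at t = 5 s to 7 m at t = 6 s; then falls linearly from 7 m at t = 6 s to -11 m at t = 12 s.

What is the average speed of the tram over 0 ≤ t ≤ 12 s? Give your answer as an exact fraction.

19/6 m/s

Average speed = (total path length)/(elapsed time); on a piecewise-linear x-t graph the path length is Σ|Δx|.
0–5 s: |Δx| = |8 − -11| = 19 m
5–6 s: |Δx| = |7 − 8| = 1 m
6–12 s: |Δx| = |-11 − 7| = 18 m
Total path = 38 m; average speed = 38/12 = 19/6 m/s.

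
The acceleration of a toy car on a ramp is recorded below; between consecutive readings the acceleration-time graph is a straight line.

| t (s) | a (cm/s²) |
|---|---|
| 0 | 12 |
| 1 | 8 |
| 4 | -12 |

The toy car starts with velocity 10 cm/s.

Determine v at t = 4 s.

Δv equals the area under the a-t graph; then v = v₀ + Δv.
0–1 s: ½(12 + 8)(1) = 10 cm/s
1–4 s: ½(8 + -12)(3) = -6 cm/s
Δv = 4 cm/s, so v(4) = 10 + (4) = 14 cm/s.

14 cm/s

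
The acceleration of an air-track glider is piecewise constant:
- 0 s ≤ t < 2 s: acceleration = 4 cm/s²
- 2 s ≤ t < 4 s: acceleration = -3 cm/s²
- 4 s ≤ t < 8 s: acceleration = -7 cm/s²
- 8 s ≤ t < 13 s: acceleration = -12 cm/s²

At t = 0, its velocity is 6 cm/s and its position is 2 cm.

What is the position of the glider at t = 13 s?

-230 cm

On each constant-a segment, Δv = aΔt and Δx = v₀Δt + ½aΔt²; chain segment to segment.
0–2 s: v starts 6 cm/s; Δx = 6·2 + ½·4·2² = 20 cm; v ends 14 cm/s.
2–4 s: v starts 14 cm/s; Δx = 14·2 + ½·-3·2² = 22 cm; v ends 8 cm/s.
4–8 s: v starts 8 cm/s; Δx = 8·4 + ½·-7·4² = -24 cm; v ends -20 cm/s.
8–13 s: v starts -20 cm/s; Δx = -20·5 + ½·-12·5² = -250 cm; v ends -80 cm/s.
x(13) = 2 + Σ Δx = -230 cm.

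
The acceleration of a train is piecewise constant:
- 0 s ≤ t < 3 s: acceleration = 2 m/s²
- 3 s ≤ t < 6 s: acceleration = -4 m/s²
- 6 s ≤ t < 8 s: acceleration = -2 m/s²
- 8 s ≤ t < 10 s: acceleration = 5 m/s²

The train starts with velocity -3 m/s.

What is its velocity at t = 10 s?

-3 m/s

Δv equals the area under the a-t graph; then v = v₀ + Δv.
0–3 s: 2 × 3 = 6 m/s
3–6 s: -4 × 3 = -12 m/s
6–8 s: -2 × 2 = -4 m/s
8–10 s: 5 × 2 = 10 m/s
Δv = 0 m/s, so v(10) = -3 + (0) = -3 m/s.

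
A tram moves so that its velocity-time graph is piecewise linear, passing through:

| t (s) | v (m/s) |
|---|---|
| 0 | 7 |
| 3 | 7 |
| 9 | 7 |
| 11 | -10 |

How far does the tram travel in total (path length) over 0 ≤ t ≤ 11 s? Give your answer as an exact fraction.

Total distance travelled is ∫|v| dt — sum the magnitudes of each area piece.
0–3 s: |7| × 3 = 21 m
3–9 s: |7| × 6 = 42 m
9–11 s: v = 0 at t = 167/17 s; triangle areas 49/17 + 100/17 = 149/17 m
Total distance = 1220/17 m

1220/17 m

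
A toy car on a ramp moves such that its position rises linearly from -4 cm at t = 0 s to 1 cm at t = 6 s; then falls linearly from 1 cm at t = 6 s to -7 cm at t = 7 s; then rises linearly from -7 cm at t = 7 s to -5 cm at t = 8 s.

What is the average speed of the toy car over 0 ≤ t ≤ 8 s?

1.875 cm/s

Average speed = (total path length)/(elapsed time); on a piecewise-linear x-t graph the path length is Σ|Δx|.
0–6 s: |Δx| = |1 − -4| = 5 cm
6–7 s: |Δx| = |-7 − 1| = 8 cm
7–8 s: |Δx| = |-5 − -7| = 2 cm
Total path = 15 cm; average speed = 15/8 = 1.875 cm/s.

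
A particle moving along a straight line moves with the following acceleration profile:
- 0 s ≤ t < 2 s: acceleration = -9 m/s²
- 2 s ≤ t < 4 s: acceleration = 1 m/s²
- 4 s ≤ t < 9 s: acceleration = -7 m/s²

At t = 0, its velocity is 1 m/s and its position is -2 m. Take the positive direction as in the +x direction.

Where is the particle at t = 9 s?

-212.5 m

On each constant-a segment, Δv = aΔt and Δx = v₀Δt + ½aΔt²; chain segment to segment.
0–2 s: v starts 1 m/s; Δx = 1·2 + ½·-9·2² = -16 m; v ends -17 m/s.
2–4 s: v starts -17 m/s; Δx = -17·2 + ½·1·2² = -32 m; v ends -15 m/s.
4–9 s: v starts -15 m/s; Δx = -15·5 + ½·-7·5² = -162.5 m; v ends -50 m/s.
x(9) = -2 + Σ Δx = -212.5 m.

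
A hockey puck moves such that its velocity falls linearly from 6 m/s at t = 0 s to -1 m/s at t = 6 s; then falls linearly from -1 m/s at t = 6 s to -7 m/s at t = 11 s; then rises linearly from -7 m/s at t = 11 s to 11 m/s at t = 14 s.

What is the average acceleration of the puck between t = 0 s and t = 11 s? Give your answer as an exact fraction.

-13/11 m/s²

Average acceleration = Δv/Δt = (-7 − 6)/(11 − 0) = -13/11 m/s².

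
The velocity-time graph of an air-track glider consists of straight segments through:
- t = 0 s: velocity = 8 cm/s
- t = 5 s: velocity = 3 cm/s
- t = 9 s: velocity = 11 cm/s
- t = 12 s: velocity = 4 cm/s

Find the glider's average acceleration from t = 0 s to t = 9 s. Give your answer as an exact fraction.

Average acceleration = Δv/Δt = (11 − 8)/(9 − 0) = 1/3 cm/s².

1/3 cm/s²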